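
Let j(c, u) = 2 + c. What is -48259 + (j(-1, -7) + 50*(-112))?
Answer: -53858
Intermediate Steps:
-48259 + (j(-1, -7) + 50*(-112)) = -48259 + ((2 - 1) + 50*(-112)) = -48259 + (1 - 5600) = -48259 - 5599 = -53858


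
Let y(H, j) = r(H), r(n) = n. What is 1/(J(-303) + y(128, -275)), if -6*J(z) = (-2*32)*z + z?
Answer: -2/6107 ≈ -0.00032749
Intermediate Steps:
y(H, j) = H
J(z) = 21*z/2 (J(z) = -((-2*32)*z + z)/6 = -(-64*z + z)/6 = -(-21)*z/2 = 21*z/2)
1/(J(-303) + y(128, -275)) = 1/((21/2)*(-303) + 128) = 1/(-6363/2 + 128) = 1/(-6107/2) = -2/6107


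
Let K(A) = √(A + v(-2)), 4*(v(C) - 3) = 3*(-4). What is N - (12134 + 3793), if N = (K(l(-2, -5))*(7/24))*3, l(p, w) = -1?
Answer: -15927 + 7*I/8 ≈ -15927.0 + 0.875*I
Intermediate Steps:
v(C) = 0 (v(C) = 3 + (3*(-4))/4 = 3 + (¼)*(-12) = 3 - 3 = 0)
K(A) = √A (K(A) = √(A + 0) = √A)
N = 7*I/8 (N = (√(-1)*(7/24))*3 = (I*(7*(1/24)))*3 = (I*(7/24))*3 = (7*I/24)*3 = 7*I/8 ≈ 0.875*I)
N - (12134 + 3793) = 7*I/8 - (12134 + 3793) = 7*I/8 - 1*15927 = 7*I/8 - 15927 = -15927 + 7*I/8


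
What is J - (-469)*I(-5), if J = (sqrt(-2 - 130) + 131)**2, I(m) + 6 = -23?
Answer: 3428 + 524*I*sqrt(33) ≈ 3428.0 + 3010.2*I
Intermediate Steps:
I(m) = -29 (I(m) = -6 - 23 = -29)
J = (131 + 2*I*sqrt(33))**2 (J = (sqrt(-132) + 131)**2 = (2*I*sqrt(33) + 131)**2 = (131 + 2*I*sqrt(33))**2 ≈ 17029.0 + 3010.2*I)
J - (-469)*I(-5) = (17029 + 524*I*sqrt(33)) - (-469)*(-29) = (17029 + 524*I*sqrt(33)) - 1*13601 = (17029 + 524*I*sqrt(33)) - 13601 = 3428 + 524*I*sqrt(33)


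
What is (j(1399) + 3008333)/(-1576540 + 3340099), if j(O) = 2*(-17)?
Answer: 429757/251937 ≈ 1.7058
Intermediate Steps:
j(O) = -34
(j(1399) + 3008333)/(-1576540 + 3340099) = (-34 + 3008333)/(-1576540 + 3340099) = 3008299/1763559 = 3008299*(1/1763559) = 429757/251937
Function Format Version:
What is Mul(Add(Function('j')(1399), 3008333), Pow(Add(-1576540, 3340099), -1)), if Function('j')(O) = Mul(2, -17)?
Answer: Rational(429757, 251937) ≈ 1.7058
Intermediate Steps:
Function('j')(O) = -34
Mul(Add(Function('j')(1399), 3008333), Pow(Add(-1576540, 3340099), -1)) = Mul(Add(-34, 3008333), Pow(Add(-1576540, 3340099), -1)) = Mul(3008299, Pow(1763559, -1)) = Mul(3008299, Rational(1, 1763559)) = Rational(429757, 251937)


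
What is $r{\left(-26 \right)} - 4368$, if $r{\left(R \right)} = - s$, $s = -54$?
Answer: $-4314$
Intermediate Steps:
$r{\left(R \right)} = 54$ ($r{\left(R \right)} = \left(-1\right) \left(-54\right) = 54$)
$r{\left(-26 \right)} - 4368 = 54 - 4368 = -4314$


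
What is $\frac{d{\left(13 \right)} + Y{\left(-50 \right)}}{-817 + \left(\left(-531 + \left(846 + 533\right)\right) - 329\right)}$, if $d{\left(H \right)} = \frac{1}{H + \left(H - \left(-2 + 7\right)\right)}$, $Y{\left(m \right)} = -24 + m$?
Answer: $\frac{1553}{6258} \approx 0.24816$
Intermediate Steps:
$d{\left(H \right)} = \frac{1}{-5 + 2 H}$ ($d{\left(H \right)} = \frac{1}{H + \left(H - 5\right)} = \frac{1}{H + \left(-5 + H\right)} = \frac{1}{-5 + 2 H}$)
$\frac{d{\left(13 \right)} + Y{\left(-50 \right)}}{-817 + \left(\left(-531 + \left(846 + 533\right)\right) - 329\right)} = \frac{\frac{1}{-5 + 2 \cdot 13} - 74}{-817 + \left(\left(-531 + \left(846 + 533\right)\right) - 329\right)} = \frac{\frac{1}{-5 + 26} - 74}{-817 + \left(\left(-531 + 1379\right) - 329\right)} = \frac{\frac{1}{21} - 74}{-817 + \left(848 - 329\right)} = \frac{\frac{1}{21} - 74}{-817 + 519} = - \frac{1553}{21 \left(-298\right)} = \left(- \frac{1553}{21}\right) \left(- \frac{1}{298}\right) = \frac{1553}{6258}$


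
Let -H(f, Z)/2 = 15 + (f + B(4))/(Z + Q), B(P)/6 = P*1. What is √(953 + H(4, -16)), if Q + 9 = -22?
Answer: √2041539/47 ≈ 30.401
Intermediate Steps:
B(P) = 6*P (B(P) = 6*(P*1) = 6*P)
Q = -31 (Q = -9 - 22 = -31)
H(f, Z) = -30 - 2*(24 + f)/(-31 + Z) (H(f, Z) = -2*(15 + (f + 6*4)/(Z - 31)) = -2*(15 + (f + 24)/(-31 + Z)) = -2*(15 + (24 + f)/(-31 + Z)) = -30 - 2*(24 + f)/(-31 + Z))
√(953 + H(4, -16)) = √(953 + 2*(441 - 1*4 - 15*(-16))/(-31 - 16)) = √(953 + 2*(441 - 4 + 240)/(-47)) = √(953 + 2*(-1/47)*677) = √(953 - 1354/47) = √(43437/47) = √2041539/47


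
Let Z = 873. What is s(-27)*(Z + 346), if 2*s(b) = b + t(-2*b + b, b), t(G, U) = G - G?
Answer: -32913/2 ≈ -16457.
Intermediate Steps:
t(G, U) = 0
s(b) = b/2 (s(b) = (b + 0)/2 = b/2)
s(-27)*(Z + 346) = ((1/2)*(-27))*(873 + 346) = -27/2*1219 = -32913/2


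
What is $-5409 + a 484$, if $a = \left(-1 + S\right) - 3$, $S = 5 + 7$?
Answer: $-1537$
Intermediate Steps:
$S = 12$
$a = 8$ ($a = \left(-1 + 12\right) - 3 = 11 - 3 = 8$)
$-5409 + a 484 = -5409 + 8 \cdot 484 = -5409 + 3872 = -1537$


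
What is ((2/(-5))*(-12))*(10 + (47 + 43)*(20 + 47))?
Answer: 28992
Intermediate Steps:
((2/(-5))*(-12))*(10 + (47 + 43)*(20 + 47)) = ((2*(-⅕))*(-12))*(10 + 90*67) = (-⅖*(-12))*(10 + 6030) = (24/5)*6040 = 28992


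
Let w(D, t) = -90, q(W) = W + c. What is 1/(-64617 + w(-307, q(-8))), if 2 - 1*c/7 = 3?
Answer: -1/64707 ≈ -1.5454e-5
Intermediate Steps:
c = -7 (c = 14 - 7*3 = 14 - 21 = -7)
q(W) = -7 + W (q(W) = W - 7 = -7 + W)
1/(-64617 + w(-307, q(-8))) = 1/(-64617 - 90) = 1/(-64707) = -1/64707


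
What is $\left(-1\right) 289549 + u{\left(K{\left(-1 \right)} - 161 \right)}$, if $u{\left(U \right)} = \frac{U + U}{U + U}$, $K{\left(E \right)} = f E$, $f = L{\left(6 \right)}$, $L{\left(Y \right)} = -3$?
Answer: $-289548$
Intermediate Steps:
$f = -3$
$K{\left(E \right)} = - 3 E$
$u{\left(U \right)} = 1$ ($u{\left(U \right)} = \frac{2 U}{2 U} = 2 U \frac{1}{2 U} = 1$)
$\left(-1\right) 289549 + u{\left(K{\left(-1 \right)} - 161 \right)} = \left(-1\right) 289549 + 1 = -289549 + 1 = -289548$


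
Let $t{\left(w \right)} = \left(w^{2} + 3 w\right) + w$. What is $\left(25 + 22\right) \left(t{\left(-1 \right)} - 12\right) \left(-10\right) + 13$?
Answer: $7063$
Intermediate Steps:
$t{\left(w \right)} = w^{2} + 4 w$
$\left(25 + 22\right) \left(t{\left(-1 \right)} - 12\right) \left(-10\right) + 13 = \left(25 + 22\right) \left(- (4 - 1) - 12\right) \left(-10\right) + 13 = 47 \left(\left(-1\right) 3 - 12\right) \left(-10\right) + 13 = 47 \left(-3 - 12\right) \left(-10\right) + 13 = 47 \left(-15\right) \left(-10\right) + 13 = \left(-705\right) \left(-10\right) + 13 = 7050 + 13 = 7063$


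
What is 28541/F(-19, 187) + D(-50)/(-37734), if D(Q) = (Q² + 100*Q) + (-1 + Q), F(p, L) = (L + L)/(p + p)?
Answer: -20461878749/7056258 ≈ -2899.8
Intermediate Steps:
F(p, L) = L/p (F(p, L) = (2*L)/((2*p)) = (2*L)*(1/(2*p)) = L/p)
D(Q) = -1 + Q² + 101*Q
28541/F(-19, 187) + D(-50)/(-37734) = 28541/((187/(-19))) + (-1 + (-50)² + 101*(-50))/(-37734) = 28541/((187*(-1/19))) + (-1 + 2500 - 5050)*(-1/37734) = 28541/(-187/19) - 2551*(-1/37734) = 28541*(-19/187) + 2551/37734 = -542279/187 + 2551/37734 = -20461878749/7056258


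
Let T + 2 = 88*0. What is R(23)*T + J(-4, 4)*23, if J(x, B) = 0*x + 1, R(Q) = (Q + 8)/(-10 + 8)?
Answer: 54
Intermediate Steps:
R(Q) = -4 - Q/2 (R(Q) = (8 + Q)/(-2) = (8 + Q)*(-½) = -4 - Q/2)
J(x, B) = 1 (J(x, B) = 0 + 1 = 1)
T = -2 (T = -2 + 88*0 = -2 + 0 = -2)
R(23)*T + J(-4, 4)*23 = (-4 - ½*23)*(-2) + 1*23 = (-4 - 23/2)*(-2) + 23 = -31/2*(-2) + 23 = 31 + 23 = 54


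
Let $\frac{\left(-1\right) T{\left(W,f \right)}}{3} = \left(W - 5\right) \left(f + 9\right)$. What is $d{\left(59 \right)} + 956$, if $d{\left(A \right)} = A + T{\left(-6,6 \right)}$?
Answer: $1510$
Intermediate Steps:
$T{\left(W,f \right)} = - 3 \left(-5 + W\right) \left(9 + f\right)$ ($T{\left(W,f \right)} = - 3 \left(W - 5\right) \left(f + 9\right) = - 3 \left(-5 + W\right) \left(9 + f\right)$)
$d{\left(A \right)} = 495 + A$ ($d{\left(A \right)} = A + \left(135 - -162 + 15 \cdot 6 - \left(-18\right) 6\right) = A + \left(135 + 162 + 90 + 108\right) = A + 495 = 495 + A$)
$d{\left(59 \right)} + 956 = \left(495 + 59\right) + 956 = 554 + 956 = 1510$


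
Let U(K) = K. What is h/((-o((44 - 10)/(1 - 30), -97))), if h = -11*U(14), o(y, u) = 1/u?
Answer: -14938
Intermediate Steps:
h = -154 (h = -11*14 = -154)
h/((-o((44 - 10)/(1 - 30), -97))) = -154/((-1/(-97))) = -154/((-1*(-1/97))) = -154/1/97 = -154*97 = -14938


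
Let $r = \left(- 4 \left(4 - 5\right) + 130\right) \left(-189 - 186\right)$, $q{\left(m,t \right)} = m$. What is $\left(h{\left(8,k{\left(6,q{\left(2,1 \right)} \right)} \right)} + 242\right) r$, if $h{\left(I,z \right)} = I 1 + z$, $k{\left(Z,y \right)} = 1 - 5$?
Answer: $-12361500$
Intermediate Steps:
$k{\left(Z,y \right)} = -4$
$h{\left(I,z \right)} = I + z$
$r = -50250$ ($r = \left(\left(-4\right) \left(-1\right) + 130\right) \left(-375\right) = \left(4 + 130\right) \left(-375\right) = 134 \left(-375\right) = -50250$)
$\left(h{\left(8,k{\left(6,q{\left(2,1 \right)} \right)} \right)} + 242\right) r = \left(\left(8 - 4\right) + 242\right) \left(-50250\right) = \left(4 + 242\right) \left(-50250\right) = 246 \left(-50250\right) = -12361500$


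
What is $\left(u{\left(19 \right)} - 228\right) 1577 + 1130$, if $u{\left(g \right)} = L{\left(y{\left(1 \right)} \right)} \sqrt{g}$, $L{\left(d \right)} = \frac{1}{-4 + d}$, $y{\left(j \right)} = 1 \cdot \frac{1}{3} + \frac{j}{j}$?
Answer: $-358426 - \frac{4731 \sqrt{19}}{8} \approx -3.61 \cdot 10^{5}$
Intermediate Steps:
$y{\left(j \right)} = \frac{4}{3}$ ($y{\left(j \right)} = 1 \cdot \frac{1}{3} + 1 = \frac{1}{3} + 1 = \frac{4}{3}$)
$u{\left(g \right)} = - \frac{3 \sqrt{g}}{8}$ ($u{\left(g \right)} = \frac{\sqrt{g}}{-4 + \frac{4}{3}} = \frac{\sqrt{g}}{- \frac{8}{3}} = - \frac{3 \sqrt{g}}{8}$)
$\left(u{\left(19 \right)} - 228\right) 1577 + 1130 = \left(- \frac{3 \sqrt{19}}{8} - 228\right) 1577 + 1130 = \left(-228 - \frac{3 \sqrt{19}}{8}\right) 1577 + 1130 = \left(-359556 - \frac{4731 \sqrt{19}}{8}\right) + 1130 = -358426 - \frac{4731 \sqrt{19}}{8}$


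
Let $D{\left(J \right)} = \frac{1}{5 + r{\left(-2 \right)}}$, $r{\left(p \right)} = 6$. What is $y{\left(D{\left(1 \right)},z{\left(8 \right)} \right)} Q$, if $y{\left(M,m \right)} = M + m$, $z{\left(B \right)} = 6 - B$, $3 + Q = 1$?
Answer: $\frac{42}{11} \approx 3.8182$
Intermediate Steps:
$Q = -2$ ($Q = -3 + 1 = -2$)
$D{\left(J \right)} = \frac{1}{11}$ ($D{\left(J \right)} = \frac{1}{5 + 6} = \frac{1}{11}$)
$y{\left(D{\left(1 \right)},z{\left(8 \right)} \right)} Q = \left(\frac{1}{11} + \left(6 - 8\right)\right) \left(-2\right) = \left(\frac{1}{11} - 2\right) \left(-2\right) = \left(- \frac{21}{11}\right) \left(-2\right) = \frac{42}{11}$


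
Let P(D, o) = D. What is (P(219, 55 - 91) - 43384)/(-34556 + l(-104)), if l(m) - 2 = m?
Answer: 43165/34658 ≈ 1.2455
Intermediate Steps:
l(m) = 2 + m
(P(219, 55 - 91) - 43384)/(-34556 + l(-104)) = (219 - 43384)/(-34556 + (2 - 104)) = -43165/(-34556 - 102) = -43165/(-34658) = -43165*(-1/34658) = 43165/34658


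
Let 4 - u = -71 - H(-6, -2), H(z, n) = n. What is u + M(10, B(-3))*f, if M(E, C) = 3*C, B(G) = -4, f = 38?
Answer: -383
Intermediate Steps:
u = 73 (u = 4 - (-71 - 1*(-2)) = 4 - (-71 + 2) = 4 - 1*(-69) = 4 + 69 = 73)
u + M(10, B(-3))*f = 73 + (3*(-4))*38 = 73 - 12*38 = 73 - 456 = -383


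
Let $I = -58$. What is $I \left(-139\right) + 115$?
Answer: $8177$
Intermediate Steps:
$I \left(-139\right) + 115 = \left(-58\right) \left(-139\right) + 115 = 8062 + 115 = 8177$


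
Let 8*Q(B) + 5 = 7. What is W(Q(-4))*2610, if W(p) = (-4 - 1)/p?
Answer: -52200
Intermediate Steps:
Q(B) = 1/4 (Q(B) = -5/8 + (1/8)*7 = -5/8 + 7/8 = 1/4)
W(p) = -5/p
W(Q(-4))*2610 = -5/1/4*2610 = -5*4*2610 = -20*2610 = -52200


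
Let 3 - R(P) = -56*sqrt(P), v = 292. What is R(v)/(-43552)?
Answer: -3/43552 - 7*sqrt(73)/2722 ≈ -0.022041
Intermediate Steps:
R(P) = 3 + 56*sqrt(P) (R(P) = 3 - (-56)*sqrt(P) = 3 + 56*sqrt(P))
R(v)/(-43552) = (3 + 56*sqrt(292))/(-43552) = (3 + 56*(2*sqrt(73)))*(-1/43552) = (3 + 112*sqrt(73))*(-1/43552) = -3/43552 - 7*sqrt(73)/2722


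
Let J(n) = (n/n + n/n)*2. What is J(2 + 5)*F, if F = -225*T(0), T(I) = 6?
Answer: -5400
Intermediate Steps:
J(n) = 4 (J(n) = (1 + 1)*2 = 2*2 = 4)
F = -1350 (F = -225*6 = -1350)
J(2 + 5)*F = 4*(-1350) = -5400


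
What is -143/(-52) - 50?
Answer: -189/4 ≈ -47.250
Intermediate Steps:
-143/(-52) - 50 = -1/52*(-143) - 50 = 11/4 - 50 = -189/4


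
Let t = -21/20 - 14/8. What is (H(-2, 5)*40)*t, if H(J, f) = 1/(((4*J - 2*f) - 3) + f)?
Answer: 7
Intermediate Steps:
H(J, f) = 1/(-3 - f + 4*J) (H(J, f) = 1/(((-2*f + 4*J) - 3) + f) = 1/((-3 - 2*f + 4*J) + f) = 1/(-3 - f + 4*J))
t = -14/5 (t = -21*1/20 - 14*1/8 = -21/20 - 7/4 = -14/5 ≈ -2.8000)
(H(-2, 5)*40)*t = (-1/(3 + 5 - 4*(-2))*40)*(-14/5) = (-1/(3 + 5 + 8)*40)*(-14/5) = (-1/16*40)*(-14/5) = (-1*1/16*40)*(-14/5) = -1/16*40*(-14/5) = -5/2*(-14/5) = 7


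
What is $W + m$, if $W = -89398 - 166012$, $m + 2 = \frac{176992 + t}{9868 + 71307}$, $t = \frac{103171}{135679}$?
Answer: $- \frac{2813018068218161}{11013742825} \approx -2.5541 \cdot 10^{5}$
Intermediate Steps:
$t = \frac{103171}{135679}$ ($t = 103171 \cdot \frac{1}{135679} = \frac{103171}{135679} \approx 0.7604$)
$m = \frac{1986715089}{11013742825}$ ($m = -2 + \frac{176992 + \frac{103171}{135679}}{9868 + 71307} = -2 + \frac{24014200739}{135679 \cdot 81175} = -2 + \frac{24014200739}{135679} \cdot \frac{1}{81175} = -2 + \frac{24014200739}{11013742825} = \frac{1986715089}{11013742825} \approx 0.18039$)
$W = -255410$ ($W = -89398 - 166012 = -255410$)
$W + m = -255410 + \frac{1986715089}{11013742825} = - \frac{2813018068218161}{11013742825}$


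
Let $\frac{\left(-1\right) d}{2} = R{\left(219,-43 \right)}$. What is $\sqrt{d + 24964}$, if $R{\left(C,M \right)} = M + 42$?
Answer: $3 \sqrt{2774} \approx 158.01$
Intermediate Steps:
$R{\left(C,M \right)} = 42 + M$
$d = 2$ ($d = - 2 \left(42 - 43\right) = \left(-2\right) \left(-1\right) = 2$)
$\sqrt{d + 24964} = \sqrt{2 + 24964} = \sqrt{24966} = 3 \sqrt{2774}$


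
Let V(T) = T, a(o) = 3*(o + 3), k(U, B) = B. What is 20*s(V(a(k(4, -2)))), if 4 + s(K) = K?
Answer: -20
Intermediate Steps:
a(o) = 9 + 3*o (a(o) = 3*(3 + o) = 9 + 3*o)
s(K) = -4 + K
20*s(V(a(k(4, -2)))) = 20*(-4 + (9 + 3*(-2))) = 20*(-4 + (9 - 6)) = 20*(-4 + 3) = 20*(-1) = -20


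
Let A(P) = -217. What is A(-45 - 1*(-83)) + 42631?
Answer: 42414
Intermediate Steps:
A(-45 - 1*(-83)) + 42631 = -217 + 42631 = 42414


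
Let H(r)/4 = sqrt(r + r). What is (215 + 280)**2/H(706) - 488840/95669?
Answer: -488840/95669 + 245025*sqrt(353)/2824 ≈ 1625.1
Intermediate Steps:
H(r) = 4*sqrt(2)*sqrt(r) (H(r) = 4*sqrt(r + r) = 4*sqrt(2*r) = 4*(sqrt(2)*sqrt(r)) = 4*sqrt(2)*sqrt(r))
(215 + 280)**2/H(706) - 488840/95669 = (215 + 280)**2/((4*sqrt(2)*sqrt(706))) - 488840/95669 = 495**2/((8*sqrt(353))) - 488840*1/95669 = 245025*(sqrt(353)/2824) - 488840/95669 = 245025*sqrt(353)/2824 - 488840/95669 = -488840/95669 + 245025*sqrt(353)/2824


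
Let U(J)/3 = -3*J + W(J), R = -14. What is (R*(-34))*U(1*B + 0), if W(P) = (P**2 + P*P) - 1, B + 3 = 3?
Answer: -1428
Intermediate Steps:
B = 0 (B = -3 + 3 = 0)
W(P) = -1 + 2*P**2 (W(P) = (P**2 + P**2) - 1 = 2*P**2 - 1 = -1 + 2*P**2)
U(J) = -3 - 9*J + 6*J**2 (U(J) = 3*(-3*J + (-1 + 2*J**2)) = 3*(-1 - 3*J + 2*J**2) = -3 - 9*J + 6*J**2)
(R*(-34))*U(1*B + 0) = (-14*(-34))*(-3 - 9*(1*0 + 0) + 6*(1*0 + 0)**2) = 476*(-3 - 9*(0 + 0) + 6*(0 + 0)**2) = 476*(-3 - 9*0 + 6*0**2) = 476*(-3 + 0 + 6*0) = 476*(-3 + 0 + 0) = 476*(-3) = -1428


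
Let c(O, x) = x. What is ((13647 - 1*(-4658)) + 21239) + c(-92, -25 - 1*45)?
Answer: 39474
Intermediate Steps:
((13647 - 1*(-4658)) + 21239) + c(-92, -25 - 1*45) = ((13647 - 1*(-4658)) + 21239) + (-25 - 1*45) = ((13647 + 4658) + 21239) + (-25 - 45) = (18305 + 21239) - 70 = 39544 - 70 = 39474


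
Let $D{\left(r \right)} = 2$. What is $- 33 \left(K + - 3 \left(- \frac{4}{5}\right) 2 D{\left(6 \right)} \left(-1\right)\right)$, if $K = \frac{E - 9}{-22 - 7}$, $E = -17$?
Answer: $\frac{41646}{145} \approx 287.21$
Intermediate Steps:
$K = \frac{26}{29}$ ($K = \frac{-17 - 9}{-22 - 7} = - \frac{26}{-29} = \left(-26\right) \left(- \frac{1}{29}\right) = \frac{26}{29} \approx 0.89655$)
$- 33 \left(K + - 3 \left(- \frac{4}{5}\right) 2 D{\left(6 \right)} \left(-1\right)\right) = - 33 \left(\frac{26}{29} + - 3 \left(- \frac{4}{5}\right) 2 \cdot 2 \left(-1\right)\right) = - 33 \left(\frac{26}{29} + - 3 \left(\left(-4\right) \frac{1}{5}\right) 4 \left(-1\right)\right) = - 33 \left(\frac{26}{29} + \left(-3\right) \left(- \frac{4}{5}\right) \left(-4\right)\right) = - 33 \left(\frac{26}{29} + \frac{12}{5} \left(-4\right)\right) = - 33 \left(\frac{26}{29} - \frac{48}{5}\right) = \left(-33\right) \left(- \frac{1262}{145}\right) = \frac{41646}{145}$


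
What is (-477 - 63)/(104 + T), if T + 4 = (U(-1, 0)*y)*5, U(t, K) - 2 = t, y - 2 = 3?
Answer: -108/25 ≈ -4.3200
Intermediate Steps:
y = 5 (y = 2 + 3 = 5)
U(t, K) = 2 + t
T = 21 (T = -4 + ((2 - 1)*5)*5 = -4 + (1*5)*5 = -4 + 5*5 = -4 + 25 = 21)
(-477 - 63)/(104 + T) = (-477 - 63)/(104 + 21) = -540/125 = -540*1/125 = -108/25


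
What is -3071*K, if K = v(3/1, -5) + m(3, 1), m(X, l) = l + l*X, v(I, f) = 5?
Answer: -27639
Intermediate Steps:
m(X, l) = l + X*l
K = 9 (K = 5 + 1*(1 + 3) = 5 + 1*4 = 5 + 4 = 9)
-3071*K = -3071*9 = -27639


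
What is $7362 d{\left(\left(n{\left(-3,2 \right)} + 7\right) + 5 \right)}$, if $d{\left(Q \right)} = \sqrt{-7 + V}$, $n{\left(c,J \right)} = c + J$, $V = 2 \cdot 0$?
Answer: $7362 i \sqrt{7} \approx 19478.0 i$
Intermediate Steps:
$V = 0$
$n{\left(c,J \right)} = J + c$
$d{\left(Q \right)} = i \sqrt{7}$ ($d{\left(Q \right)} = \sqrt{-7 + 0} = \sqrt{-7} = i \sqrt{7}$)
$7362 d{\left(\left(n{\left(-3,2 \right)} + 7\right) + 5 \right)} = 7362 i \sqrt{7}$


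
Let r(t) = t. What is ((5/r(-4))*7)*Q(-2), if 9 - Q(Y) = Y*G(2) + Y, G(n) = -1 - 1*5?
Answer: 35/4 ≈ 8.7500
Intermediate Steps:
G(n) = -6 (G(n) = -1 - 5 = -6)
Q(Y) = 9 + 5*Y (Q(Y) = 9 - (Y*(-6) + Y) = 9 - (-6*Y + Y) = 9 - (-5)*Y = 9 + 5*Y)
((5/r(-4))*7)*Q(-2) = ((5/(-4))*7)*(9 + 5*(-2)) = ((5*(-¼))*7)*(9 - 10) = -5/4*7*(-1) = -35/4*(-1) = 35/4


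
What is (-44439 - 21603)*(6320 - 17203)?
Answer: 718735086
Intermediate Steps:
(-44439 - 21603)*(6320 - 17203) = -66042*(-10883) = 718735086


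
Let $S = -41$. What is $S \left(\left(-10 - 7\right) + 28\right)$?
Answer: $-451$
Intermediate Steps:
$S \left(\left(-10 - 7\right) + 28\right) = - 41 \left(\left(-10 - 7\right) + 28\right) = - 41 \left(-17 + 28\right) = \left(-41\right) 11 = -451$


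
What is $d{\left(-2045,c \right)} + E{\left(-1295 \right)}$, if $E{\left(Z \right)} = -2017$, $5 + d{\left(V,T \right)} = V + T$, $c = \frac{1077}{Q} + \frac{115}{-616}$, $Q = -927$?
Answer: $- \frac{774385727}{190344} \approx -4068.3$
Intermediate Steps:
$c = - \frac{256679}{190344}$ ($c = \frac{1077}{-927} + \frac{115}{-616} = 1077 \left(- \frac{1}{927}\right) + 115 \left(- \frac{1}{616}\right) = - \frac{359}{309} - \frac{115}{616} = - \frac{256679}{190344} \approx -1.3485$)
$d{\left(V,T \right)} = -5 + T + V$ ($d{\left(V,T \right)} = -5 + \left(V + T\right) = -5 + \left(T + V\right) = -5 + T + V$)
$d{\left(-2045,c \right)} + E{\left(-1295 \right)} = \left(-5 - \frac{256679}{190344} - 2045\right) - 2017 = - \frac{390461879}{190344} - 2017 = - \frac{774385727}{190344}$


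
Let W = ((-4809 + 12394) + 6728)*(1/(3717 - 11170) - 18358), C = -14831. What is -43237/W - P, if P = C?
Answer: 29044078435229386/1958335790775 ≈ 14831.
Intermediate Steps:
P = -14831
W = -1958335790775/7453 (W = (7585 + 6728)*(1/(-7453) - 18358) = 14313*(-1/7453 - 18358) = 14313*(-136822175/7453) = -1958335790775/7453 ≈ -2.6276e+8)
-43237/W - P = -43237/(-1958335790775/7453) - 1*(-14831) = -43237*(-7453/1958335790775) + 14831 = 322245361/1958335790775 + 14831 = 29044078435229386/1958335790775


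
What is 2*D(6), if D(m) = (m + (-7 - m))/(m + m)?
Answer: -7/6 ≈ -1.1667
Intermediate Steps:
D(m) = -7/(2*m) (D(m) = -7*1/(2*m) = -7/(2*m))
2*D(6) = 2*(-7/2/6) = 2*(-7/2*1/6) = 2*(-7/12) = -7/6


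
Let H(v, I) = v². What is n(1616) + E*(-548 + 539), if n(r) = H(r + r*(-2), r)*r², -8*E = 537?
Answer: 54557619524321/8 ≈ 6.8197e+12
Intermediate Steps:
E = -537/8 (E = -⅛*537 = -537/8 ≈ -67.125)
n(r) = r⁴ (n(r) = (r + r*(-2))²*r² = (r - 2*r)²*r² = (-r)²*r² = r²*r² = r⁴)
n(1616) + E*(-548 + 539) = 1616⁴ - 537*(-548 + 539)/8 = 6819702439936 - 537/8*(-9) = 6819702439936 + 4833/8 = 54557619524321/8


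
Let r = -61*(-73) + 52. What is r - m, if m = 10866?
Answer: -6361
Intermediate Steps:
r = 4505 (r = 4453 + 52 = 4505)
r - m = 4505 - 1*10866 = 4505 - 10866 = -6361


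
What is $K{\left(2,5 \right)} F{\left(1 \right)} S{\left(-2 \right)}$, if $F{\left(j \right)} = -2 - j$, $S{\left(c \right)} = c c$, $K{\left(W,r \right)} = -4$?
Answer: $48$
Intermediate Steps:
$S{\left(c \right)} = c^{2}$
$K{\left(2,5 \right)} F{\left(1 \right)} S{\left(-2 \right)} = - 4 \left(-2 - 1\right) \left(-2\right)^{2} = - 4 \left(-2 - 1\right) 4 = \left(-4\right) \left(-3\right) 4 = 12 \cdot 4 = 48$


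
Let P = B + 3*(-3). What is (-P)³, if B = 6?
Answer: 27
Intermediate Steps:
P = -3 (P = 6 + 3*(-3) = 6 - 9 = -3)
(-P)³ = (-1*(-3))³ = 3³ = 27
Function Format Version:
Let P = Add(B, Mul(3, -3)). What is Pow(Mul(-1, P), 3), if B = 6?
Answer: 27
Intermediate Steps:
P = -3 (P = Add(6, Mul(3, -3)) = Add(6, -9) = -3)
Pow(Mul(-1, P), 3) = Pow(Mul(-1, -3), 3) = Pow(3, 3) = 27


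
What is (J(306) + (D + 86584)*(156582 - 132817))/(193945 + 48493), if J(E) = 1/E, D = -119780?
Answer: -241404299639/74186028 ≈ -3254.0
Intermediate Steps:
(J(306) + (D + 86584)*(156582 - 132817))/(193945 + 48493) = (1/306 + (-119780 + 86584)*(156582 - 132817))/(193945 + 48493) = (1/306 - 33196*23765)/242438 = (1/306 - 788902940)*(1/242438) = -241404299639/306*1/242438 = -241404299639/74186028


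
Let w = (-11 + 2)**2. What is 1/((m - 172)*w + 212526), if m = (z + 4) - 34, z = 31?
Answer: 1/198675 ≈ 5.0333e-6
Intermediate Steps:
w = 81 (w = (-9)**2 = 81)
m = 1 (m = (31 + 4) - 34 = 35 - 34 = 1)
1/((m - 172)*w + 212526) = 1/((1 - 172)*81 + 212526) = 1/(-171*81 + 212526) = 1/(-13851 + 212526) = 1/198675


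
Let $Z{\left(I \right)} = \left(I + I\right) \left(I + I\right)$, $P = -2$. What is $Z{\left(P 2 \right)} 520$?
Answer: $33280$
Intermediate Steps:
$Z{\left(I \right)} = 4 I^{2}$ ($Z{\left(I \right)} = 2 I 2 I = 4 I^{2}$)
$Z{\left(P 2 \right)} 520 = 4 \left(\left(-2\right) 2\right)^{2} \cdot 520 = 4 \left(-4\right)^{2} \cdot 520 = 4 \cdot 16 \cdot 520 = 64 \cdot 520 = 33280$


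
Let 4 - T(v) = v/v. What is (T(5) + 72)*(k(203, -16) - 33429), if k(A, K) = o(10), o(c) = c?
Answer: -2506425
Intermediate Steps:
T(v) = 3 (T(v) = 4 - v/v = 4 - 1*1 = 4 - 1 = 3)
k(A, K) = 10
(T(5) + 72)*(k(203, -16) - 33429) = (3 + 72)*(10 - 33429) = 75*(-33419) = -2506425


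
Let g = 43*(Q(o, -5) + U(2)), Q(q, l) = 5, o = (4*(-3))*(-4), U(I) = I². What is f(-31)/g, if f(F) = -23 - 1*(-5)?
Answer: -2/43 ≈ -0.046512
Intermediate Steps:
f(F) = -18 (f(F) = -23 + 5 = -18)
o = 48 (o = -12*(-4) = 48)
g = 387 (g = 43*(5 + 2²) = 43*(5 + 4) = 43*9 = 387)
f(-31)/g = -18/387 = -18*1/387 = -2/43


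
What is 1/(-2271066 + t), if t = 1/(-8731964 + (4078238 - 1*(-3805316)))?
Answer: -848410/1926795105061 ≈ -4.4032e-7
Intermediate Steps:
t = -1/848410 (t = 1/(-8731964 + (4078238 + 3805316)) = 1/(-8731964 + 7883554) = 1/(-848410) = -1/848410 ≈ -1.1787e-6)
1/(-2271066 + t) = 1/(-2271066 - 1/848410) = 1/(-1926795105061/848410) = -848410/1926795105061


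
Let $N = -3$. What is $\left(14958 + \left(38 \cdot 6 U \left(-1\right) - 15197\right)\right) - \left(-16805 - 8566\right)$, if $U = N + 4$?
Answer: $24904$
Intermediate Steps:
$U = 1$ ($U = -3 + 4 = 1$)
$\left(14958 + \left(38 \cdot 6 U \left(-1\right) - 15197\right)\right) - \left(-16805 - 8566\right) = \left(14958 - \left(15197 - 38 \cdot 6 \cdot 1 \left(-1\right)\right)\right) - \left(-16805 - 8566\right) = \left(14958 - \left(15197 - 38 \cdot 6 \left(-1\right)\right)\right) - -25371 = \left(14958 + \left(38 \left(-6\right) - 15197\right)\right) + 25371 = \left(14958 - 15425\right) + 25371 = -467 + 25371 = 24904$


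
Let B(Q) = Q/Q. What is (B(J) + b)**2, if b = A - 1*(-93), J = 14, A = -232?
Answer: 19044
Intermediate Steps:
B(Q) = 1
b = -139 (b = -232 - 1*(-93) = -232 + 93 = -139)
(B(J) + b)**2 = (1 - 139)**2 = (-138)**2 = 19044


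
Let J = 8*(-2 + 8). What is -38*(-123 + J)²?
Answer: -213750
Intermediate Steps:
J = 48 (J = 8*6 = 48)
-38*(-123 + J)² = -38*(-123 + 48)² = -38*(-75)² = -38*5625 = -213750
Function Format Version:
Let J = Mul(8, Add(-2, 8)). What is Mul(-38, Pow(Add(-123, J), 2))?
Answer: -213750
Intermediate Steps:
J = 48 (J = Mul(8, 6) = 48)
Mul(-38, Pow(Add(-123, J), 2)) = Mul(-38, Pow(Add(-123, 48), 2)) = Mul(-38, Pow(-75, 2)) = Mul(-38, 5625) = -213750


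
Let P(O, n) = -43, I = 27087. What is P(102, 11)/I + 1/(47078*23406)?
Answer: -15794000879/9949124334372 ≈ -0.0015875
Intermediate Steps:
P(102, 11)/I + 1/(47078*23406) = -43/27087 + 1/(47078*23406) = -43*1/27087 + (1/47078)*(1/23406) = -43/27087 + 1/1101907668 = -15794000879/9949124334372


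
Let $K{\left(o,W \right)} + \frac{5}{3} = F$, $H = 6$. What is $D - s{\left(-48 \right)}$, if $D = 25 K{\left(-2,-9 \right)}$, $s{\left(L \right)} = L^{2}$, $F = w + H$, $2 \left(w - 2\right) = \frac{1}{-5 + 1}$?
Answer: $- \frac{51571}{24} \approx -2148.8$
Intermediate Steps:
$w = \frac{15}{8}$ ($w = 2 + \frac{1}{2 \left(-5 + 1\right)} = 2 + \frac{1}{2 \left(-4\right)} = 2 + \frac{1}{2} \left(- \frac{1}{4}\right) = 2 - \frac{1}{8} = \frac{15}{8} \approx 1.875$)
$F = \frac{63}{8}$ ($F = \frac{15}{8} + 6 = \frac{63}{8} \approx 7.875$)
$K{\left(o,W \right)} = \frac{149}{24}$ ($K{\left(o,W \right)} = - \frac{5}{3} + \frac{63}{8} = \frac{149}{24}$)
$D = \frac{3725}{24}$ ($D = 25 \cdot \frac{149}{24} = \frac{3725}{24} \approx 155.21$)
$D - s{\left(-48 \right)} = \frac{3725}{24} - \left(-48\right)^{2} = \frac{3725}{24} - 2304 = - \frac{51571}{24}$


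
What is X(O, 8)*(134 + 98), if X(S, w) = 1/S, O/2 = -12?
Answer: -29/3 ≈ -9.6667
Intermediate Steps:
O = -24 (O = 2*(-12) = -24)
X(O, 8)*(134 + 98) = (134 + 98)/(-24) = -1/24*232 = -29/3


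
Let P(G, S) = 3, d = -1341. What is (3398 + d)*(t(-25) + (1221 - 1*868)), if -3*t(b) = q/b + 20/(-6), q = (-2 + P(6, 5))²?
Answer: 163897646/225 ≈ 7.2843e+5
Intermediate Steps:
q = 1 (q = (-2 + 3)² = 1² = 1)
t(b) = 10/9 - 1/(3*b) (t(b) = -(1/b + 20/(-6))/3 = -(1/b + 20*(-⅙))/3 = -(1/b - 10/3)/3 = -(-10/3 + 1/b)/3 = 10/9 - 1/(3*b))
(3398 + d)*(t(-25) + (1221 - 1*868)) = (3398 - 1341)*((⅑)*(-3 + 10*(-25))/(-25) + (1221 - 1*868)) = 2057*((⅑)*(-1/25)*(-3 - 250) + (1221 - 868)) = 2057*((⅑)*(-1/25)*(-253) + 353) = 2057*(253/225 + 353) = 2057*(79678/225) = 163897646/225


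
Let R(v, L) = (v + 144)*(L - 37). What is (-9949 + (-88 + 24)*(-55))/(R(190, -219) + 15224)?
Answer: 6429/70280 ≈ 0.091477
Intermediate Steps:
R(v, L) = (-37 + L)*(144 + v) (R(v, L) = (144 + v)*(-37 + L) = (-37 + L)*(144 + v))
(-9949 + (-88 + 24)*(-55))/(R(190, -219) + 15224) = (-9949 + (-88 + 24)*(-55))/((-5328 - 37*190 + 144*(-219) - 219*190) + 15224) = (-9949 - 64*(-55))/((-5328 - 7030 - 31536 - 41610) + 15224) = (-9949 + 3520)/(-85504 + 15224) = -6429/(-70280) = -6429*(-1/70280) = 6429/70280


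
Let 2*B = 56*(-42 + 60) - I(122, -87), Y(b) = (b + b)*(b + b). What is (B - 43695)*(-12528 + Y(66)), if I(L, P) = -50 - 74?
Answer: -211159584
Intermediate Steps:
Y(b) = 4*b² (Y(b) = (2*b)*(2*b) = 4*b²)
I(L, P) = -124
B = 566 (B = (56*(-42 + 60) - 1*(-124))/2 = (56*18 + 124)/2 = (1008 + 124)/2 = (½)*1132 = 566)
(B - 43695)*(-12528 + Y(66)) = (566 - 43695)*(-12528 + 4*66²) = -43129*(-12528 + 4*4356) = -43129*(-12528 + 17424) = -43129*4896 = -211159584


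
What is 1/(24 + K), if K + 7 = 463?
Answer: 1/480 ≈ 0.0020833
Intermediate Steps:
K = 456 (K = -7 + 463 = 456)
1/(24 + K) = 1/(24 + 456) = 1/480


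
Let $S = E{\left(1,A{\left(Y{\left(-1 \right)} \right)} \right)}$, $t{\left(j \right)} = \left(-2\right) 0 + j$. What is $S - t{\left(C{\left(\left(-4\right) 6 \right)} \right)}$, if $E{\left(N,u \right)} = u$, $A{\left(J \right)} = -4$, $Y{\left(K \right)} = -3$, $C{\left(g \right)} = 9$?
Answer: $-13$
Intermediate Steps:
$t{\left(j \right)} = j$ ($t{\left(j \right)} = 0 + j = j$)
$S = -4$
$S - t{\left(C{\left(\left(-4\right) 6 \right)} \right)} = -4 - 9 = -13$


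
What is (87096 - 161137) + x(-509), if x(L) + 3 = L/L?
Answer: -74043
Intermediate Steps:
x(L) = -2 (x(L) = -3 + L/L = -3 + 1 = -2)
(87096 - 161137) + x(-509) = (87096 - 161137) - 2 = -74041 - 2 = -74043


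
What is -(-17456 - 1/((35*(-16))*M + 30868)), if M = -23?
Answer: 763665089/43748 ≈ 17456.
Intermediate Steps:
-(-17456 - 1/((35*(-16))*M + 30868)) = -(-17456 - 1/((35*(-16))*(-23) + 30868)) = -(-17456 - 1/(-560*(-23) + 30868)) = -(-17456 - 1/(12880 + 30868)) = -(-17456 - 1/43748) = -1*(-763665089/43748) = 763665089/43748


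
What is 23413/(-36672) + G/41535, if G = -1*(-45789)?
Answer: 26174639/56413760 ≈ 0.46398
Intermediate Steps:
G = 45789
23413/(-36672) + G/41535 = 23413/(-36672) + 45789/41535 = 23413*(-1/36672) + 45789*(1/41535) = -23413/36672 + 15263/13845 = 26174639/56413760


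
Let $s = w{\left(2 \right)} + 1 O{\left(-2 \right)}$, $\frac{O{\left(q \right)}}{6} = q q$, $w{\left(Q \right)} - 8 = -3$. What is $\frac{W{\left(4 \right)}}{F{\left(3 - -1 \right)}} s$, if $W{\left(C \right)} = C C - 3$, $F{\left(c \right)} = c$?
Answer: $\frac{377}{4} \approx 94.25$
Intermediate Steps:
$w{\left(Q \right)} = 5$ ($w{\left(Q \right)} = 8 - 3 = 5$)
$O{\left(q \right)} = 6 q^{2}$ ($O{\left(q \right)} = 6 q q = 6 q^{2}$)
$s = 29$ ($s = 5 + 1 \cdot 6 \left(-2\right)^{2} = 5 + 1 \cdot 6 \cdot 4 = 5 + 1 \cdot 24 = 5 + 24 = 29$)
$W{\left(C \right)} = -3 + C^{2}$ ($W{\left(C \right)} = C^{2} - 3 = -3 + C^{2}$)
$\frac{W{\left(4 \right)}}{F{\left(3 - -1 \right)}} s = \frac{-3 + 4^{2}}{3 - -1} \cdot 29 = \frac{-3 + 16}{3 + 1} \cdot 29 = \frac{13}{4} \cdot 29 = \frac{377}{4}$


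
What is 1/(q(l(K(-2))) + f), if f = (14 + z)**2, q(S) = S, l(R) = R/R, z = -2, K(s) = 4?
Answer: 1/145 ≈ 0.0068966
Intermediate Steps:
l(R) = 1
f = 144 (f = (14 - 2)**2 = 12**2 = 144)
1/(q(l(K(-2))) + f) = 1/(1 + 144) = 1/145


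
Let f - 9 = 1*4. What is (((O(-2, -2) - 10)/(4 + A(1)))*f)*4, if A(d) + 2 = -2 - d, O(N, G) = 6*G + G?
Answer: 1248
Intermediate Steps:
O(N, G) = 7*G
A(d) = -4 - d (A(d) = -2 + (-2 - d) = -4 - d)
f = 13 (f = 9 + 1*4 = 9 + 4 = 13)
(((O(-2, -2) - 10)/(4 + A(1)))*f)*4 = (((7*(-2) - 10)/(4 + (-4 - 1*1)))*13)*4 = (((-14 - 10)/(4 + (-4 - 1)))*13)*4 = (-24/(4 - 5)*13)*4 = (-24/(-1)*13)*4 = (-24*(-1)*13)*4 = (24*13)*4 = 312*4 = 1248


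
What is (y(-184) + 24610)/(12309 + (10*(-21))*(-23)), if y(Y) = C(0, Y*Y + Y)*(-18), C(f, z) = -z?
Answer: 630706/17139 ≈ 36.799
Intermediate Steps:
y(Y) = 18*Y + 18*Y² (y(Y) = -(Y*Y + Y)*(-18) = -(Y² + Y)*(-18) = -(Y + Y²)*(-18) = (-Y - Y²)*(-18) = 18*Y + 18*Y²)
(y(-184) + 24610)/(12309 + (10*(-21))*(-23)) = (18*(-184)*(1 - 184) + 24610)/(12309 + (10*(-21))*(-23)) = (18*(-184)*(-183) + 24610)/(12309 - 210*(-23)) = (606096 + 24610)/(12309 + 4830) = 630706/17139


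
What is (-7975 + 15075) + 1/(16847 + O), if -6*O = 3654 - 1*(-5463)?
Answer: 217650502/30655 ≈ 7100.0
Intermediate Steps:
O = -3039/2 (O = -(3654 - 1*(-5463))/6 = -(3654 + 5463)/6 = -1/6*9117 = -3039/2 ≈ -1519.5)
(-7975 + 15075) + 1/(16847 + O) = (-7975 + 15075) + 1/(16847 - 3039/2) = 7100 + 1/(30655/2) = 7100 + 2/30655 = 217650502/30655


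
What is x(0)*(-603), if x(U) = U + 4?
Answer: -2412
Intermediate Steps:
x(U) = 4 + U
x(0)*(-603) = (4 + 0)*(-603) = 4*(-603) = -2412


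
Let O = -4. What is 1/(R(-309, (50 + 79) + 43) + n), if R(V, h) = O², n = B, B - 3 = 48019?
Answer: 1/48038 ≈ 2.0817e-5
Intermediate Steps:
B = 48022 (B = 3 + 48019 = 48022)
n = 48022
R(V, h) = 16 (R(V, h) = (-4)² = 16)
1/(R(-309, (50 + 79) + 43) + n) = 1/(16 + 48022) = 1/48038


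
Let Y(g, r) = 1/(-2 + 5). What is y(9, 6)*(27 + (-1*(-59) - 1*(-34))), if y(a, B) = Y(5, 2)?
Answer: 40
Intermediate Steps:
Y(g, r) = ⅓ (Y(g, r) = 1/3 = ⅓)
y(a, B) = ⅓
y(9, 6)*(27 + (-1*(-59) - 1*(-34))) = (27 + (-1*(-59) - 1*(-34)))/3 = (27 + (59 + 34))/3 = (27 + 93)/3 = (⅓)*120 = 40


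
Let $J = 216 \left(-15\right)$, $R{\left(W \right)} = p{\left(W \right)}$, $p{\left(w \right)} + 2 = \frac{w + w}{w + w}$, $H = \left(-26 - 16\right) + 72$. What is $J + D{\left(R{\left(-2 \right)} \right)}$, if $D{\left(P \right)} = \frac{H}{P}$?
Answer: $-3270$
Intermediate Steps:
$H = 30$ ($H = -42 + 72 = 30$)
$p{\left(w \right)} = -1$ ($p{\left(w \right)} = -2 + \frac{w + w}{w + w} = -2 + \frac{2 w}{2 w} = -2 + 2 w \frac{1}{2 w} = -2 + 1 = -1$)
$R{\left(W \right)} = -1$
$D{\left(P \right)} = \frac{30}{P}$
$J = -3240$
$J + D{\left(R{\left(-2 \right)} \right)} = -3240 + \frac{30}{-1} = -3240 + 30 \left(-1\right) = -3240 - 30 = -3270$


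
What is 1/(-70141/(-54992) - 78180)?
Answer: -54992/4299204419 ≈ -1.2791e-5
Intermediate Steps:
1/(-70141/(-54992) - 78180) = 1/(-70141*(-1/54992) - 78180) = 1/(70141/54992 - 78180) = 1/(-4299204419/54992) = -54992/4299204419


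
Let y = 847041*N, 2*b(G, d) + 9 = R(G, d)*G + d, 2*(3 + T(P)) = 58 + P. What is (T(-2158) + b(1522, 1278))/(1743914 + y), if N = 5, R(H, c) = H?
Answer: 2315647/11958238 ≈ 0.19364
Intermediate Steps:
T(P) = 26 + P/2 (T(P) = -3 + (58 + P)/2 = -3 + (29 + P/2) = 26 + P/2)
b(G, d) = -9/2 + d/2 + G²/2 (b(G, d) = -9/2 + (G*G + d)/2 = -9/2 + (G² + d)/2 = -9/2 + (d + G²)/2 = -9/2 + (d/2 + G²/2) = -9/2 + d/2 + G²/2)
y = 4235205 (y = 847041*5 = 4235205)
(T(-2158) + b(1522, 1278))/(1743914 + y) = ((26 + (½)*(-2158)) + (-9/2 + (½)*1278 + (½)*1522²))/(1743914 + 4235205) = ((26 - 1079) + (-9/2 + 639 + (½)*2316484))/5979119 = (-1053 + (-9/2 + 639 + 1158242))*(1/5979119) = (-1053 + 2317753/2)*(1/5979119) = (2315647/2)*(1/5979119) = 2315647/11958238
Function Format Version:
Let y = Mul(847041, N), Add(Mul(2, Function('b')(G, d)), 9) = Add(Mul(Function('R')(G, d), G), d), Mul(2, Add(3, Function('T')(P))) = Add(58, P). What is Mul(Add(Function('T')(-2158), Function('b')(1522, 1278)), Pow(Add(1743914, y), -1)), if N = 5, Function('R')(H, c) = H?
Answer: Rational(2315647, 11958238) ≈ 0.19364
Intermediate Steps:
Function('T')(P) = Add(26, Mul(Rational(1, 2), P)) (Function('T')(P) = Add(-3, Mul(Rational(1, 2), Add(58, P))) = Add(-3, Add(29, Mul(Rational(1, 2), P))) = Add(26, Mul(Rational(1, 2), P)))
Function('b')(G, d) = Add(Rational(-9, 2), Mul(Rational(1, 2), d), Mul(Rational(1, 2), Pow(G, 2))) (Function('b')(G, d) = Add(Rational(-9, 2), Mul(Rational(1, 2), Add(Mul(G, G), d))) = Add(Rational(-9, 2), Mul(Rational(1, 2), Add(Pow(G, 2), d))) = Add(Rational(-9, 2), Mul(Rational(1, 2), Add(d, Pow(G, 2)))) = Add(Rational(-9, 2), Add(Mul(Rational(1, 2), d), Mul(Rational(1, 2), Pow(G, 2)))) = Add(Rational(-9, 2), Mul(Rational(1, 2), d), Mul(Rational(1, 2), Pow(G, 2))))
y = 4235205 (y = Mul(847041, 5) = 4235205)
Mul(Add(Function('T')(-2158), Function('b')(1522, 1278)), Pow(Add(1743914, y), -1)) = Mul(Add(Add(26, Mul(Rational(1, 2), -2158)), Add(Rational(-9, 2), Mul(Rational(1, 2), 1278), Mul(Rational(1, 2), Pow(1522, 2)))), Pow(Add(1743914, 4235205), -1)) = Mul(Add(Add(26, -1079), Add(Rational(-9, 2), 639, Mul(Rational(1, 2), 2316484))), Pow(5979119, -1)) = Mul(Add(-1053, Add(Rational(-9, 2), 639, 1158242)), Rational(1, 5979119)) = Mul(Add(-1053, Rational(2317753, 2)), Rational(1, 5979119)) = Mul(Rational(2315647, 2), Rational(1, 5979119)) = Rational(2315647, 11958238)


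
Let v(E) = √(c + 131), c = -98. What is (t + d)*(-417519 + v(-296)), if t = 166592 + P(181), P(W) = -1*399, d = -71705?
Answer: -39450535272 + 94488*√33 ≈ -3.9450e+10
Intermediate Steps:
P(W) = -399
v(E) = √33 (v(E) = √(-98 + 131) = √33)
t = 166193 (t = 166592 - 399 = 166193)
(t + d)*(-417519 + v(-296)) = (166193 - 71705)*(-417519 + √33) = 94488*(-417519 + √33) = -39450535272 + 94488*√33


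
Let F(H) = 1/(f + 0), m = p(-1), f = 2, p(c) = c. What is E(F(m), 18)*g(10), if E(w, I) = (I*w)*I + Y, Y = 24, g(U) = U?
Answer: 1860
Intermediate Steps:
m = -1
F(H) = ½ (F(H) = 1/(2 + 0) = 1/2 = ½)
E(w, I) = 24 + w*I² (E(w, I) = (I*w)*I + 24 = w*I² + 24 = 24 + w*I²)
E(F(m), 18)*g(10) = (24 + (½)*18²)*10 = (24 + (½)*324)*10 = (24 + 162)*10 = 186*10 = 1860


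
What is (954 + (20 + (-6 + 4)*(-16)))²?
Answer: 1012036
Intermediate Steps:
(954 + (20 + (-6 + 4)*(-16)))² = (954 + (20 - 2*(-16)))² = (954 + (20 + 32))² = (954 + 52)² = 1006² = 1012036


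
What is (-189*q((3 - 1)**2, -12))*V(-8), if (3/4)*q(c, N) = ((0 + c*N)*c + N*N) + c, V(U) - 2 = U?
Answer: -66528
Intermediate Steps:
V(U) = 2 + U
q(c, N) = 4*c/3 + 4*N**2/3 + 4*N*c**2/3 (q(c, N) = 4*(((0 + c*N)*c + N*N) + c)/3 = 4*(((0 + N*c)*c + N**2) + c)/3 = 4*(((N*c)*c + N**2) + c)/3 = 4*((N*c**2 + N**2) + c)/3 = 4*((N**2 + N*c**2) + c)/3 = 4*(c + N**2 + N*c**2)/3 = 4*c/3 + 4*N**2/3 + 4*N*c**2/3)
(-189*q((3 - 1)**2, -12))*V(-8) = (-189*(4*(3 - 1)**2/3 + (4/3)*(-12)**2 + (4/3)*(-12)*((3 - 1)**2)**2))*(2 - 8) = -189*((4/3)*2**2 + (4/3)*144 + (4/3)*(-12)*(2**2)**2)*(-6) = -189*((4/3)*4 + 192 + (4/3)*(-12)*4**2)*(-6) = -189*(16/3 + 192 + (4/3)*(-12)*16)*(-6) = -189*(16/3 + 192 - 256)*(-6) = -189*(-176/3)*(-6) = 11088*(-6) = -66528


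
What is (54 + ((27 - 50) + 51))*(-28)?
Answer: -2296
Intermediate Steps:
(54 + ((27 - 50) + 51))*(-28) = (54 + (-23 + 51))*(-28) = (54 + 28)*(-28) = 82*(-28) = -2296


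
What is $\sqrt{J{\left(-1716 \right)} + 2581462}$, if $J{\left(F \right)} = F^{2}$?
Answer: $\sqrt{5526118} \approx 2350.8$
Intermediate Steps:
$\sqrt{J{\left(-1716 \right)} + 2581462} = \sqrt{\left(-1716\right)^{2} + 2581462} = \sqrt{2944656 + 2581462} = \sqrt{5526118}$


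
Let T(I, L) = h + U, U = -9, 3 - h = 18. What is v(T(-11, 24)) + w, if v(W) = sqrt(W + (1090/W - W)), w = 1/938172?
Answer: 1/938172 + I*sqrt(1635)/6 ≈ 1.0659e-6 + 6.7392*I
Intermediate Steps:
h = -15 (h = 3 - 1*18 = 3 - 18 = -15)
T(I, L) = -24 (T(I, L) = -15 - 9 = -24)
w = 1/938172 ≈ 1.0659e-6
v(W) = sqrt(1090)*sqrt(1/W) (v(W) = sqrt(W + (-W + 1090/W)) = sqrt(1090/W) = sqrt(1090)*sqrt(1/W))
v(T(-11, 24)) + w = sqrt(1090)*sqrt(1/(-24)) + 1/938172 = sqrt(1090)*sqrt(-1/24) + 1/938172 = sqrt(1090)*(I*sqrt(6)/12) + 1/938172 = I*sqrt(1635)/6 + 1/938172 = 1/938172 + I*sqrt(1635)/6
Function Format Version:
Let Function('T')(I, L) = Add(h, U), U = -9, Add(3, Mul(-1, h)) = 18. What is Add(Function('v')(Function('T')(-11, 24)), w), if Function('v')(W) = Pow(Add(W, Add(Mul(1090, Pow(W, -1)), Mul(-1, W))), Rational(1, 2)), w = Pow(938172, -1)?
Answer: Add(Rational(1, 938172), Mul(Rational(1, 6), I, Pow(1635, Rational(1, 2)))) ≈ Add(1.0659e-6, Mul(6.7392, I))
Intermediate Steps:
h = -15 (h = Add(3, Mul(-1, 18)) = Add(3, -18) = -15)
Function('T')(I, L) = -24 (Function('T')(I, L) = Add(-15, -9) = -24)
w = Rational(1, 938172) ≈ 1.0659e-6
Function('v')(W) = Mul(Pow(1090, Rational(1, 2)), Pow(Pow(W, -1), Rational(1, 2))) (Function('v')(W) = Pow(Add(W, Add(Mul(-1, W), Mul(1090, Pow(W, -1)))), Rational(1, 2)) = Pow(Mul(1090, Pow(W, -1)), Rational(1, 2)) = Mul(Pow(1090, Rational(1, 2)), Pow(Pow(W, -1), Rational(1, 2))))
Add(Function('v')(Function('T')(-11, 24)), w) = Add(Mul(Pow(1090, Rational(1, 2)), Pow(Pow(-24, -1), Rational(1, 2))), Rational(1, 938172)) = Add(Mul(Pow(1090, Rational(1, 2)), Pow(Rational(-1, 24), Rational(1, 2))), Rational(1, 938172)) = Add(Mul(Pow(1090, Rational(1, 2)), Mul(Rational(1, 12), I, Pow(6, Rational(1, 2)))), Rational(1, 938172)) = Add(Mul(Rational(1, 6), I, Pow(1635, Rational(1, 2))), Rational(1, 938172)) = Add(Rational(1, 938172), Mul(Rational(1, 6), I, Pow(1635, Rational(1, 2))))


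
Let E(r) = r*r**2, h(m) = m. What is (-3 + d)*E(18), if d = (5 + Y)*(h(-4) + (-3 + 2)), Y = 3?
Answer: -250776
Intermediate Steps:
E(r) = r**3
d = -40 (d = (5 + 3)*(-4 + (-3 + 2)) = 8*(-4 - 1) = 8*(-5) = -40)
(-3 + d)*E(18) = (-3 - 40)*18**3 = -43*5832 = -250776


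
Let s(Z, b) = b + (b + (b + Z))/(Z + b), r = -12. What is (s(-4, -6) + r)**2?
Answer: 6724/25 ≈ 268.96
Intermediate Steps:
s(Z, b) = b + (Z + 2*b)/(Z + b) (s(Z, b) = b + (b + (Z + b))/(Z + b) = b + (Z + 2*b)/(Z + b))
(s(-4, -6) + r)**2 = ((-4 + (-6)**2 + 2*(-6) - 4*(-6))/(-4 - 6) - 12)**2 = ((-4 + 36 - 12 + 24)/(-10) - 12)**2 = (-1/10*44 - 12)**2 = (-22/5 - 12)**2 = (-82/5)**2 = 6724/25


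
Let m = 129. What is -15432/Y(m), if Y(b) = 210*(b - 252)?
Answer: 2572/4305 ≈ 0.59744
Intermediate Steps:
Y(b) = -52920 + 210*b (Y(b) = 210*(-252 + b) = -52920 + 210*b)
-15432/Y(m) = -15432/(-52920 + 210*129) = -15432/(-52920 + 27090) = -15432/(-25830) = -15432*(-1/25830) = 2572/4305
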